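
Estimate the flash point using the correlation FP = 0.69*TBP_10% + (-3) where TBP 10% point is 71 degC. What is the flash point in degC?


FP = 0.69 * 71 + (-3) = 45.99

45.99 degC


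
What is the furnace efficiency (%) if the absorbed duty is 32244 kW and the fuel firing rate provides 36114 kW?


Furnace efficiency = Q_absorbed / Q_fuel * 100
= 32244 / 36114 * 100 = 89.28

89.28 %


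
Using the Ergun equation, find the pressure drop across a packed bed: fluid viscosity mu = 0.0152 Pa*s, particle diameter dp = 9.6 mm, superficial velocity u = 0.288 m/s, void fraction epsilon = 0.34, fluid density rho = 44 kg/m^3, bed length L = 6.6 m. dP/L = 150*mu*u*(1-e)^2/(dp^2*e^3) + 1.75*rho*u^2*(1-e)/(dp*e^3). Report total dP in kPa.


dp = 9.6 mm = 0.0096 m
Viscous term = 150*0.0152*0.288*(1-0.34)^2 / (0.0096^2*0.34^3) = 78965.2
Inertial term = 1.75*44*0.288^2*(1-0.34) / (0.0096*0.34^3) = 11171.5
dP/L = 78965.2 + 11171.5 = 90136.7 Pa/m
dP = 90136.7 * 6.6 / 1000 = 594.9 kPa

594.9 kPa


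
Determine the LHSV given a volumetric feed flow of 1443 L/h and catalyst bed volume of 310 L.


LHSV = volumetric feed rate / catalyst volume
= 1443 L/h / 310 L
= 4.655 h^-1

4.655 h^-1


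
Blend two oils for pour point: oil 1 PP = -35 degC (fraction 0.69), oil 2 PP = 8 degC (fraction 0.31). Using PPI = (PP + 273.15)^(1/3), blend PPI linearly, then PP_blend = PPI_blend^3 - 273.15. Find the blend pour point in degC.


PPI_1 = (-35 + 273.15)^(1/3) = 6.198456
PPI_2 = (8 + 273.15)^(1/3) = 6.551077
PPI_blend = 0.69 * 6.198456 + 0.31 * 6.551077 = 6.307769
PP_blend = 6.307769^3 - 273.15 = 250.9732 - 273.15 = -22.18

-22.18 degC


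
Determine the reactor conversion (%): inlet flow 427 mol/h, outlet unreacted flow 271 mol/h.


X = (F_in - F_out) / F_in * 100
Moles reacted = 427 - 271 = 156
X = 156 / 427 * 100
= 0.3653 * 100
= 36.53 %

36.53 %


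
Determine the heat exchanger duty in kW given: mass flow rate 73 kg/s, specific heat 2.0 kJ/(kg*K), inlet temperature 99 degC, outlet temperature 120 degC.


Q = m_dot * cp * delta_T
delta_T = 120 - 99 = 21 K
Q = 73 * 2.0 * 21
= 146 * 21
= 3066 kW

3066 kW


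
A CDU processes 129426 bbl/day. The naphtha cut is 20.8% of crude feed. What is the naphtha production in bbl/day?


Crude throughput = 129426 bbl/day
Fraction yield = 20.8%
yield = throughput * fraction / 100
yield = 129426 * 20.8 / 100 = 26920.608

26920.608 bbl/day


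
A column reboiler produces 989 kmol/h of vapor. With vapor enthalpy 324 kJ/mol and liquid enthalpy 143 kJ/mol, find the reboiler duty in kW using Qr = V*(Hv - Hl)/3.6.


Qr = 989 * (324 - 143) / 3.6 = 989 * 181 / 3.6 = 49720

49720 kW


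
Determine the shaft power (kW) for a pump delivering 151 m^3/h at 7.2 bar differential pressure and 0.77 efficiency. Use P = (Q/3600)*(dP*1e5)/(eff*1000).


Q = 151 / 3600 = 0.0419444 m^3/s
P = 0.0419444 * (7.2 * 1e5) / 0.77 / 1000 = 39.22

39.22 kW


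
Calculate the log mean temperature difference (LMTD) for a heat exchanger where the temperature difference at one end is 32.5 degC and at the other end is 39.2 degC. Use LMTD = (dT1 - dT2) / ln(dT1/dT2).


LMTD = (dT1 - dT2) / ln(dT1/dT2)
= (32.5 - 39.2) / ln(32.5 / 39.2) = -6.7 / -0.187437 = 35.75

35.75 degC


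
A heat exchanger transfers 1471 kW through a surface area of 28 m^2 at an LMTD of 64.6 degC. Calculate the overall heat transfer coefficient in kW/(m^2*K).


From Q = U*A*LMTD, U = Q / (A * LMTD)
U = 1471 / (28 * 64.6) = 1471 / 1808.8 = 0.8132

0.8132 kW/(m^2*K)


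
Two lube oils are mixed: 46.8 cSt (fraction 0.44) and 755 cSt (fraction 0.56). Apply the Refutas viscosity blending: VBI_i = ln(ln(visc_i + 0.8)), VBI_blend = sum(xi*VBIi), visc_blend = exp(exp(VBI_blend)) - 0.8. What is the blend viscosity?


Refutas method: VBN_i = 14.534*ln(ln(visc_i + 0.8)) + 10.975, blended linearly by mass fraction; since VBN is linear in VBI_i = ln(ln(visc_i + 0.8)) and the fractions sum to 1, blend VBI directly: visc = exp(exp(VBI_blend)) - 0.8
VBI_1 = ln(ln(46.8 + 0.8)) = 1.3514
VBI_2 = ln(ln(755 + 0.8)) = 1.89127
VBI_blend = 0.44 * 1.3514 + 0.56 * 1.89127 = 1.65373
visc_blend = exp(exp(1.65373)) - 0.8 = 185.3

185.3 cSt


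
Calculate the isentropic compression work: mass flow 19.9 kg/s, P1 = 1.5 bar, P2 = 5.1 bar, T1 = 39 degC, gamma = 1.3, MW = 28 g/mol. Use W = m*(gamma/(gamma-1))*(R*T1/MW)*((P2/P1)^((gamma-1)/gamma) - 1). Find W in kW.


Isentropic work: W = m*(gamma/(gamma-1))*(R*T1/MW)*((P2/P1)^((gamma-1)/gamma) - 1)
T1 = 39 + 273.15 = 312.15 K
Pressure ratio = 5.1 / 1.5 = 3.4
Exponent = (1.3 - 1)/1.3 = 0.230769
(P2/P1)^exp - 1 = 3.4^0.230769 - 1 = 0.326322
W = 19.9 * 1.3 / 0.3 * 8.314 * 312.15 / 28 * 0.326322 = 2608

2608 kW


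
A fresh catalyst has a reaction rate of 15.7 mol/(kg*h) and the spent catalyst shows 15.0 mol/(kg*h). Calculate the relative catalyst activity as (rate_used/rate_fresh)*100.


Activity (%) = (rate_used / rate_fresh) * 100
rate_used = 15.0, rate_fresh = 15.7
= (15.0 / 15.7) * 100
= 0.9554 * 100 = 95.54

95.54 %


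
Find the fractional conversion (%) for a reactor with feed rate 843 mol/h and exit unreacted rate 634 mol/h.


X = (F_in - F_out) / F_in * 100
Moles reacted = 843 - 634 = 209
X = 209 / 843 * 100
= 0.2479 * 100
= 24.79 %

24.79 %


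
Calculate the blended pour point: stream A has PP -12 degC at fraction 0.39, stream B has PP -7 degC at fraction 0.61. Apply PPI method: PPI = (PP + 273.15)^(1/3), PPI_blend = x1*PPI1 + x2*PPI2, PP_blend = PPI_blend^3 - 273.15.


PPI_1 = (-12 + 273.15)^(1/3) = 6.391901
PPI_2 = (-7 + 273.15)^(1/3) = 6.432436
PPI_blend = 0.39 * 6.391901 + 0.61 * 6.432436 = 6.416627
PP_blend = 6.416627^3 - 273.15 = 264.1924 - 273.15 = -8.96

-8.96 degC


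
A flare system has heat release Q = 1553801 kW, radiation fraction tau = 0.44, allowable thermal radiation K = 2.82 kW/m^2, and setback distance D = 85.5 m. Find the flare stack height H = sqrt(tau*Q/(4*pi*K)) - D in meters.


tau*Q/(4*pi*K) = 0.44 * 1553801 / (4 * pi * 2.82) = 19292.5
sqrt(19292.5) = 138.897
H = 138.897 - 85.5 = 53.40

53.40 m


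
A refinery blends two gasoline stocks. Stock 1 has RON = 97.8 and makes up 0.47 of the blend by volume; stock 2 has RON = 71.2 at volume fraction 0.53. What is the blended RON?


Linear blending: RON_blend = sum(vi * RONi)
Contribution 1: 0.47 * 97.8 = 45.966
Contribution 2: 0.53 * 71.2 = 37.736
RON_blend = 45.966 + 37.736 = 83.702

83.702


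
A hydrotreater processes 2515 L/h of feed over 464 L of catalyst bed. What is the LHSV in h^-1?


LHSV = volumetric feed rate / catalyst volume
= 2515 L/h / 464 L
= 5.420 h^-1

5.420 h^-1


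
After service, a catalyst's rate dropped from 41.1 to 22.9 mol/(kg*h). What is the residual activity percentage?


Activity (%) = (rate_used / rate_fresh) * 100
rate_used = 22.9, rate_fresh = 41.1
= (22.9 / 41.1) * 100
= 0.5572 * 100 = 55.72

55.72 %


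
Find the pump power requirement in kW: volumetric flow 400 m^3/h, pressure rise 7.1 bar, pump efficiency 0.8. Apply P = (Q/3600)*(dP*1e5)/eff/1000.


Q = 400 / 3600 = 0.111111 m^3/s
P = 0.111111 * (7.1 * 1e5) / 0.8 / 1000 = 98.61

98.61 kW


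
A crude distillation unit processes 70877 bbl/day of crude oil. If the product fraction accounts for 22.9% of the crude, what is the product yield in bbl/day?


Crude throughput = 70877 bbl/day
Fraction yield = 22.9%
yield = throughput * fraction / 100
yield = 70877 * 22.9 / 100 = 16230.833

16230.833 bbl/day


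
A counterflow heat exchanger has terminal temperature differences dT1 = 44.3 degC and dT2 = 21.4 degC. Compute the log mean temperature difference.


LMTD = (dT1 - dT2) / ln(dT1/dT2)
= (44.3 - 21.4) / ln(44.3 / 21.4) = 22.9 / 0.727594 = 31.47

31.47 degC


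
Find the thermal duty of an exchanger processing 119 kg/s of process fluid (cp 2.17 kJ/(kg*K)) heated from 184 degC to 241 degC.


Q = m_dot * cp * delta_T
delta_T = 241 - 184 = 57 K
Q = 119 * 2.17 * 57
= 258.23 * 57
= 14719.11 kW

14719.11 kW


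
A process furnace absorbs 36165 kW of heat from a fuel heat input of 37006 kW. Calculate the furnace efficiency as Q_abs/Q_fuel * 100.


Furnace efficiency = Q_absorbed / Q_fuel * 100
= 36165 / 37006 * 100 = 97.73

97.73 %


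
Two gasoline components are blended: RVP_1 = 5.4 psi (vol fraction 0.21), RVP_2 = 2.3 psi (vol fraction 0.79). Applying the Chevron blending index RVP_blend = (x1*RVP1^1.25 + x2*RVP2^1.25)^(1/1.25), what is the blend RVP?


Chevron index: RVP_blend = (sum xi*RVPi^1.25)^(1/1.25)
RVP^1.25 terms: 0.21 * 5.4^1.25 + 0.79 * 2.3^1.25 = 3.96629
RVP_blend = 3.96629^(1/1.25) = 3.011

3.011 psi


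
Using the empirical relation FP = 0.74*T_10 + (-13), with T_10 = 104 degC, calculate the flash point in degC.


FP = 0.74 * 104 + (-13) = 63.96

63.96 degC


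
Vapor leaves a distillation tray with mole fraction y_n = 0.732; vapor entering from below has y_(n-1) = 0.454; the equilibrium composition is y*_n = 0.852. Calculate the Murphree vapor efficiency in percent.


Murphree vapor efficiency: EMV = (y_n - y_(n-1)) / (y*_n - y_(n-1)) * 100
EMV = (0.732 - 0.454) / (0.852 - 0.454) * 100 = 0.278 / 0.398 * 100 = 69.85

69.85 %


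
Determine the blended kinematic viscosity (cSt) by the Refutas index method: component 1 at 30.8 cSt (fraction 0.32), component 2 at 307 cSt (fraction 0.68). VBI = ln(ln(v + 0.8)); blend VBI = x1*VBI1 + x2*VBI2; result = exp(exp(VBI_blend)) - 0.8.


Refutas method: VBN_i = 14.534*ln(ln(visc_i + 0.8)) + 10.975, blended linearly by mass fraction; since VBN is linear in VBI_i = ln(ln(visc_i + 0.8)) and the fractions sum to 1, blend VBI directly: visc = exp(exp(VBI_blend)) - 0.8
VBI_1 = ln(ln(30.8 + 0.8)) = 1.23929
VBI_2 = ln(ln(307 + 0.8)) = 1.74562
VBI_blend = 0.32 * 1.23929 + 0.68 * 1.74562 = 1.58359
visc_blend = exp(exp(1.58359)) - 0.8 = 129.8

129.8 cSt


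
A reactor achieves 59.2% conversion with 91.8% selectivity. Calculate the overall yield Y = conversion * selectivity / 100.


Overall yield = conversion (%) * selectivity (%) / 100
Conversion = 59.2%, Selectivity = 91.8%
Y = 59.2 * 91.8 / 100
= 54.3456 %

54.3456 %


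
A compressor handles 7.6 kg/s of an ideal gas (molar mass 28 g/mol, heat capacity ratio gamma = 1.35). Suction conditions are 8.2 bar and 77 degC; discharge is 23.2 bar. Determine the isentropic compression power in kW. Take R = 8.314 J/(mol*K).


Isentropic work: W = m*(gamma/(gamma-1))*(R*T1/MW)*((P2/P1)^((gamma-1)/gamma) - 1)
T1 = 77 + 273.15 = 350.15 K
Pressure ratio = 23.2 / 8.2 = 2.82927
Exponent = (1.35 - 1)/1.35 = 0.259259
(P2/P1)^exp - 1 = 2.82927^0.259259 - 1 = 0.309485
W = 7.6 * 1.35 / 0.35 * 8.314 * 350.15 / 28 * 0.309485 = 943.2

943.2 kW


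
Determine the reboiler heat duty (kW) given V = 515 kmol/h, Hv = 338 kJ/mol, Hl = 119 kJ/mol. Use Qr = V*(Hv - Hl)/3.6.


Qr = 515 * (338 - 119) / 3.6 = 515 * 219 / 3.6 = 31330

31330 kW


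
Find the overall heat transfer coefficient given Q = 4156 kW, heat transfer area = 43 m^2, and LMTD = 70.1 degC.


From Q = U*A*LMTD, U = Q / (A * LMTD)
U = 4156 / (43 * 70.1) = 4156 / 3014.3 = 1.379

1.379 kW/(m^2*K)


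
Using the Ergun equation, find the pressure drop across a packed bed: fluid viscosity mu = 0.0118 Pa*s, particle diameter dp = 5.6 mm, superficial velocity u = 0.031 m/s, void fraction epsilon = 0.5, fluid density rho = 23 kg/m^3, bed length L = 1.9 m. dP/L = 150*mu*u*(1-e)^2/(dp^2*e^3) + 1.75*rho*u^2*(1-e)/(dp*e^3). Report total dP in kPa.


dp = 5.6 mm = 0.0056 m
Viscous term = 150*0.0118*0.031*(1-0.5)^2 / (0.0056^2*0.5^3) = 3499.36
Inertial term = 1.75*23*0.031^2*(1-0.5) / (0.0056*0.5^3) = 27.6288
dP/L = 3499.36 + 27.6288 = 3526.99 Pa/m
dP = 3526.99 * 1.9 / 1000 = 6.701 kPa

6.701 kPa


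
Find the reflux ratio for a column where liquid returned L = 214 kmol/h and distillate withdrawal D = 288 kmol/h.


Reflux ratio definition: R = L / D (liquid returned / distillate withdrawn)
L = 214 kmol/h, D = 288 kmol/h
R = 214 / 288 = 0.7431

0.7431


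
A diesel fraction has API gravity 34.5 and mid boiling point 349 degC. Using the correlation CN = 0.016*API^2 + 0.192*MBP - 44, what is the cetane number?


CN = 0.016 * 34.5^2 + 0.192 * 349 - 44
CN = 19.044 + 67.008 - 44 = 42.052

42.052


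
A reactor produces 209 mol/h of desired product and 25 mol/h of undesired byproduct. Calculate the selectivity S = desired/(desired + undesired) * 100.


Selectivity = desired / (desired + undesired) * 100
Total products = 209 + 25 = 234 mol/h
S = 209 / 234 * 100
= 0.8932 * 100
= 89.32 %

89.32 %


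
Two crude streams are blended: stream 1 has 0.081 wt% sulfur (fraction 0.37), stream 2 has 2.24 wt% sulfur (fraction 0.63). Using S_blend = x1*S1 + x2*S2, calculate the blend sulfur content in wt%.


Linear sulfur blending: S_blend = x1*S1 + x2*S2
Contribution 1: 0.37 * 0.081 = 0.02997 wt%
Contribution 2: 0.63 * 2.24 = 1.4112 wt%
S_blend = 0.02997 + 1.4112 = 1.44117

1.44117 wt%


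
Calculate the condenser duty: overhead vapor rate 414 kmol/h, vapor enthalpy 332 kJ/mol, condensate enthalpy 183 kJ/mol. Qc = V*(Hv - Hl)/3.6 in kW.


Qc = 414 * (332 - 183) / 3.6 = 414 * 149 / 3.6 = 17140

17140 kW


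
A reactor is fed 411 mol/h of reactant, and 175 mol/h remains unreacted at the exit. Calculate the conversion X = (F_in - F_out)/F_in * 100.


X = (F_in - F_out) / F_in * 100
Moles reacted = 411 - 175 = 236
X = 236 / 411 * 100
= 0.5742 * 100
= 57.42 %

57.42 %


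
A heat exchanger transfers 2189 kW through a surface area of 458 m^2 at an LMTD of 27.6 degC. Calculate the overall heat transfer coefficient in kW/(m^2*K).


From Q = U*A*LMTD, U = Q / (A * LMTD)
U = 2189 / (458 * 27.6) = 2189 / 12640.8 = 0.1732

0.1732 kW/(m^2*K)


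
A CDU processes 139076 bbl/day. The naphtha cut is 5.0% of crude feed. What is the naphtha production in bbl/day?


Crude throughput = 139076 bbl/day
Fraction yield = 5.0%
yield = throughput * fraction / 100
yield = 139076 * 5.0 / 100 = 6953.8

6953.8 bbl/day


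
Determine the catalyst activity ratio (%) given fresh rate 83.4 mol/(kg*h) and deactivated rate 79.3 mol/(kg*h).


Activity (%) = (rate_used / rate_fresh) * 100
rate_used = 79.3, rate_fresh = 83.4
= (79.3 / 83.4) * 100
= 0.9508 * 100 = 95.08

95.08 %


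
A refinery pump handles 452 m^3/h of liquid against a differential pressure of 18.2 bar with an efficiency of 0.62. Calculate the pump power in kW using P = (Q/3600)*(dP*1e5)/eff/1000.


Q = 452 / 3600 = 0.125556 m^3/s
P = 0.125556 * (18.2 * 1e5) / 0.62 / 1000 = 368.6

368.6 kW


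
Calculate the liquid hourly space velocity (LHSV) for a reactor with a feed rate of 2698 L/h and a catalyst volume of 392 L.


LHSV = volumetric feed rate / catalyst volume
= 2698 L/h / 392 L
= 6.883 h^-1

6.883 h^-1


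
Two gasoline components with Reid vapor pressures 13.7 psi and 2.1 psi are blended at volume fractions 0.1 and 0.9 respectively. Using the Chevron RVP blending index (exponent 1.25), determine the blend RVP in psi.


Chevron index: RVP_blend = (sum xi*RVPi^1.25)^(1/1.25)
RVP^1.25 terms: 0.1 * 13.7^1.25 + 0.9 * 2.1^1.25 = 4.91091
RVP_blend = 4.91091^(1/1.25) = 3.572

3.572 psi


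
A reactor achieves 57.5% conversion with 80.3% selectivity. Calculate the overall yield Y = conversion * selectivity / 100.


Overall yield = conversion (%) * selectivity (%) / 100
Conversion = 57.5%, Selectivity = 80.3%
Y = 57.5 * 80.3 / 100
= 46.1725 %

46.1725 %


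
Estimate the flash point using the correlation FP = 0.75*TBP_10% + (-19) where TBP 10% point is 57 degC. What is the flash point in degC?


FP = 0.75 * 57 + (-19) = 23.75

23.75 degC


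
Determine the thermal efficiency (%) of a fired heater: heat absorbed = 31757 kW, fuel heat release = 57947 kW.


Furnace efficiency = Q_absorbed / Q_fuel * 100
= 31757 / 57947 * 100 = 54.80

54.80 %


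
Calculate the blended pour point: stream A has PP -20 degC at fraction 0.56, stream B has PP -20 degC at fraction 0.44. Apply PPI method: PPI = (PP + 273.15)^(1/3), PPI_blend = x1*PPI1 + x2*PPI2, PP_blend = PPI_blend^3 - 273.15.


PPI_1 = (-20 + 273.15)^(1/3) = 6.325953
PPI_2 = (-20 + 273.15)^(1/3) = 6.325953
PPI_blend = 0.56 * 6.325953 + 0.44 * 6.325953 = 6.325953
PP_blend = 6.325953^3 - 273.15 = 253.15 - 273.15 = -20

-20 degC


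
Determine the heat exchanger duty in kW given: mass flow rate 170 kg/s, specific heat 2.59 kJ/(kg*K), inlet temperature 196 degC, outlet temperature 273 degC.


Q = m_dot * cp * delta_T
delta_T = 273 - 196 = 77 K
Q = 170 * 2.59 * 77
= 440.3 * 77
= 33903.1 kW

33903.1 kW


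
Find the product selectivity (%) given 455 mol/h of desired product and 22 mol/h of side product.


Selectivity = desired / (desired + undesired) * 100
Total products = 455 + 22 = 477 mol/h
S = 455 / 477 * 100
= 0.9539 * 100
= 95.39 %

95.39 %


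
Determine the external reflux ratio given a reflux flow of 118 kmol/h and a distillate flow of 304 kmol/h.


Reflux ratio definition: R = L / D (liquid returned / distillate withdrawn)
L = 118 kmol/h, D = 304 kmol/h
R = 118 / 304 = 0.3882

0.3882


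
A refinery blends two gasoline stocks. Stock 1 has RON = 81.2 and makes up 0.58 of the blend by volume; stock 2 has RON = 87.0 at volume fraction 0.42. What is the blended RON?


Linear blending: RON_blend = sum(vi * RONi)
Contribution 1: 0.58 * 81.2 = 47.096
Contribution 2: 0.42 * 87.0 = 36.54
RON_blend = 47.096 + 36.54 = 83.636

83.636


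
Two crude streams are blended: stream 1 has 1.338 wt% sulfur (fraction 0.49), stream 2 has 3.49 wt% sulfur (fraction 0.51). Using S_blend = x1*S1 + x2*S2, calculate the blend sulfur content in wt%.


Linear sulfur blending: S_blend = x1*S1 + x2*S2
Contribution 1: 0.49 * 1.338 = 0.65562 wt%
Contribution 2: 0.51 * 3.49 = 1.7799 wt%
S_blend = 0.65562 + 1.7799 = 2.43552

2.43552 wt%


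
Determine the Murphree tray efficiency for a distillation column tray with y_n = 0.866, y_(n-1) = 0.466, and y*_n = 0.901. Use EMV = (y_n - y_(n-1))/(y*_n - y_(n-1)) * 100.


Murphree vapor efficiency: EMV = (y_n - y_(n-1)) / (y*_n - y_(n-1)) * 100
EMV = (0.866 - 0.466) / (0.901 - 0.466) * 100 = 0.4 / 0.435 * 100 = 91.95

91.95 %


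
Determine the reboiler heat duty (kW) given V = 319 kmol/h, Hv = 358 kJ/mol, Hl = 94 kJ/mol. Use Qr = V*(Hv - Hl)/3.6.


Qr = 319 * (358 - 94) / 3.6 = 319 * 264 / 3.6 = 23390

23390 kW


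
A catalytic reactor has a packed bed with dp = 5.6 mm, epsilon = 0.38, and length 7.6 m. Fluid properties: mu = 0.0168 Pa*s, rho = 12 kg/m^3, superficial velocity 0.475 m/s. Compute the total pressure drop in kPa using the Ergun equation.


dp = 5.6 mm = 0.0056 m
Viscous term = 150*0.0168*0.475*(1-0.38)^2 / (0.0056^2*0.38^3) = 267393
Inertial term = 1.75*12*0.475^2*(1-0.38) / (0.0056*0.38^3) = 9560.03
dP/L = 267393 + 9560.03 = 276953 Pa/m
dP = 276953 * 7.6 / 1000 = 2105 kPa

2105 kPa


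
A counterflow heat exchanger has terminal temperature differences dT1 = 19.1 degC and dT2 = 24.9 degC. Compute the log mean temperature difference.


LMTD = (dT1 - dT2) / ln(dT1/dT2)
= (19.1 - 24.9) / ln(19.1 / 24.9) = -5.8 / -0.265179 = 21.87

21.87 degC


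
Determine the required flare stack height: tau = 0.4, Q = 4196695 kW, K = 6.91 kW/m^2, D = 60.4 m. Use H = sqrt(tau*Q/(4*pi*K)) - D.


tau*Q/(4*pi*K) = 0.4 * 4196695 / (4 * pi * 6.91) = 19332.1
sqrt(19332.1) = 139.04
H = 139.04 - 60.4 = 78.64

78.64 m


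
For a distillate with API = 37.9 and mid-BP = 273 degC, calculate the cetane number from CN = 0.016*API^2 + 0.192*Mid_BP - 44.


CN = 0.016 * 37.9^2 + 0.192 * 273 - 44
CN = 22.98256 + 52.416 - 44 = 31.39856

31.39856


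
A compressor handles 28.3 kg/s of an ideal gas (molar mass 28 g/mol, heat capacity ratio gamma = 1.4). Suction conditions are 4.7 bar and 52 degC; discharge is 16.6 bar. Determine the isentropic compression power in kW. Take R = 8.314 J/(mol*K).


Isentropic work: W = m*(gamma/(gamma-1))*(R*T1/MW)*((P2/P1)^((gamma-1)/gamma) - 1)
T1 = 52 + 273.15 = 325.15 K
Pressure ratio = 16.6 / 4.7 = 3.53191
Exponent = (1.4 - 1)/1.4 = 0.285714
(P2/P1)^exp - 1 = 3.53191^0.285714 - 1 = 0.434082
W = 28.3 * 1.4 / 0.4 * 8.314 * 325.15 / 28 * 0.434082 = 4151

4151 kW


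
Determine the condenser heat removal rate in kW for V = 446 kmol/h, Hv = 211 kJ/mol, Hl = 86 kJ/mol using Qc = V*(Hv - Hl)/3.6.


Qc = 446 * (211 - 86) / 3.6 = 446 * 125 / 3.6 = 15490

15490 kW


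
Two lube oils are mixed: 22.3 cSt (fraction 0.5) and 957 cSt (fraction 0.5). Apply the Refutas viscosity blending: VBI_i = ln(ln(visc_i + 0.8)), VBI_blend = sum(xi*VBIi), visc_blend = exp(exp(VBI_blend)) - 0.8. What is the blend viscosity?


Refutas method: VBN_i = 14.534*ln(ln(visc_i + 0.8)) + 10.975, blended linearly by mass fraction; since VBN is linear in VBI_i = ln(ln(visc_i + 0.8)) and the fractions sum to 1, blend VBI directly: visc = exp(exp(VBI_blend)) - 0.8
VBI_1 = ln(ln(22.3 + 0.8)) = 1.14417
VBI_2 = ln(ln(957 + 0.8)) = 1.92638
VBI_blend = 0.5 * 1.14417 + 0.5 * 1.92638 = 1.53527
visc_blend = exp(exp(1.53527)) - 0.8 = 103.0

103.0 cSt


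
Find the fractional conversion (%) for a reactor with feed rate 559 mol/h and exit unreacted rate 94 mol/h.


X = (F_in - F_out) / F_in * 100
Moles reacted = 559 - 94 = 465
X = 465 / 559 * 100
= 0.8318 * 100
= 83.18 %

83.18 %


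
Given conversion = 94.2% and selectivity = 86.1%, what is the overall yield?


Overall yield = conversion (%) * selectivity (%) / 100
Conversion = 94.2%, Selectivity = 86.1%
Y = 94.2 * 86.1 / 100
= 81.1062 %

81.1062 %


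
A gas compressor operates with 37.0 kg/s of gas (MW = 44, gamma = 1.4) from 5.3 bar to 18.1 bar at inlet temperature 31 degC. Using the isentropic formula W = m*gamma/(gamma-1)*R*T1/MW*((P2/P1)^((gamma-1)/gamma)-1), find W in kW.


Isentropic work: W = m*(gamma/(gamma-1))*(R*T1/MW)*((P2/P1)^((gamma-1)/gamma) - 1)
T1 = 31 + 273.15 = 304.15 K
Pressure ratio = 18.1 / 5.3 = 3.41509
Exponent = (1.4 - 1)/1.4 = 0.285714
(P2/P1)^exp - 1 = 3.41509^0.285714 - 1 = 0.420367
W = 37.0 * 1.4 / 0.4 * 8.314 * 304.15 / 44 * 0.420367 = 3129

3129 kW


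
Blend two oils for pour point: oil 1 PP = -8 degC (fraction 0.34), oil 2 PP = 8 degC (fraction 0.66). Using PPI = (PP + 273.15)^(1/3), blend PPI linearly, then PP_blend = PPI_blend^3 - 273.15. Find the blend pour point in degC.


PPI_1 = (-8 + 273.15)^(1/3) = 6.42437
PPI_2 = (8 + 273.15)^(1/3) = 6.551077
PPI_blend = 0.34 * 6.42437 + 0.66 * 6.551077 = 6.507997
PP_blend = 6.507997^3 - 273.15 = 275.6399 - 273.15 = 2.49

2.49 degC


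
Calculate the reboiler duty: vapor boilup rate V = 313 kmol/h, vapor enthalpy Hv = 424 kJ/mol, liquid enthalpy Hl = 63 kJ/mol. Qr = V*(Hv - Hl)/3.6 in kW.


Qr = 313 * (424 - 63) / 3.6 = 313 * 361 / 3.6 = 31390

31390 kW


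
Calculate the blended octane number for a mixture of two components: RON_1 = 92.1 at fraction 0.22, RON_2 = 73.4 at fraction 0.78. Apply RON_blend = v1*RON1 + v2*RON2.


Linear blending: RON_blend = sum(vi * RONi)
Contribution 1: 0.22 * 92.1 = 20.262
Contribution 2: 0.78 * 73.4 = 57.252
RON_blend = 20.262 + 57.252 = 77.514

77.514


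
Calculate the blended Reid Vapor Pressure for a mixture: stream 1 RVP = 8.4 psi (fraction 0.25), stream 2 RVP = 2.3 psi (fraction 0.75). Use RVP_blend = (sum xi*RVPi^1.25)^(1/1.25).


Chevron index: RVP_blend = (sum xi*RVPi^1.25)^(1/1.25)
RVP^1.25 terms: 0.25 * 8.4^1.25 + 0.75 * 2.3^1.25 = 5.69943
RVP_blend = 5.69943^(1/1.25) = 4.024

4.024 psi


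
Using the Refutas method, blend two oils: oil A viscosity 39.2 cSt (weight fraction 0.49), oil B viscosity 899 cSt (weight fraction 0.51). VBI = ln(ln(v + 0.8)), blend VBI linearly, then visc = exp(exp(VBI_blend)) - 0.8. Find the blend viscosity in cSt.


Refutas method: VBN_i = 14.534*ln(ln(visc_i + 0.8)) + 10.975, blended linearly by mass fraction; since VBN is linear in VBI_i = ln(ln(visc_i + 0.8)) and the fractions sum to 1, blend VBI directly: visc = exp(exp(VBI_blend)) - 0.8
VBI_1 = ln(ln(39.2 + 0.8)) = 1.30532
VBI_2 = ln(ln(899 + 0.8)) = 1.91724
VBI_blend = 0.49 * 1.30532 + 0.51 * 1.91724 = 1.6174
visc_blend = exp(exp(1.6174)) - 0.8 = 153.7

153.7 cSt


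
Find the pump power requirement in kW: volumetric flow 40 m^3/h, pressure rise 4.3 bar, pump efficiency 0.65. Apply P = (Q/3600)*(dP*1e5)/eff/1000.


Q = 40 / 3600 = 0.0111111 m^3/s
P = 0.0111111 * (4.3 * 1e5) / 0.65 / 1000 = 7.350

7.350 kW


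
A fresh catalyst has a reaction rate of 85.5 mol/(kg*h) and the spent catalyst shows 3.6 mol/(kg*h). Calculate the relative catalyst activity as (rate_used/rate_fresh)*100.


Activity (%) = (rate_used / rate_fresh) * 100
rate_used = 3.6, rate_fresh = 85.5
= (3.6 / 85.5) * 100
= 0.04211 * 100 = 4.211

4.211 %


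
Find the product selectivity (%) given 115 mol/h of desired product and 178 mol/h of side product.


Selectivity = desired / (desired + undesired) * 100
Total products = 115 + 178 = 293 mol/h
S = 115 / 293 * 100
= 0.3925 * 100
= 39.25 %

39.25 %


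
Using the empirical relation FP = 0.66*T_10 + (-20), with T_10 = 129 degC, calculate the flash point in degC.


FP = 0.66 * 129 + (-20) = 65.14

65.14 degC


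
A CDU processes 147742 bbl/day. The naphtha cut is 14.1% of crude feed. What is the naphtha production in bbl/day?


Crude throughput = 147742 bbl/day
Fraction yield = 14.1%
yield = throughput * fraction / 100
yield = 147742 * 14.1 / 100 = 20831.622

20831.622 bbl/day


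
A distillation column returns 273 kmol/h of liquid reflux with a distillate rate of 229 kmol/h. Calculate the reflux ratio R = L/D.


Reflux ratio definition: R = L / D (liquid returned / distillate withdrawn)
L = 273 kmol/h, D = 229 kmol/h
R = 273 / 229 = 1.192

1.192


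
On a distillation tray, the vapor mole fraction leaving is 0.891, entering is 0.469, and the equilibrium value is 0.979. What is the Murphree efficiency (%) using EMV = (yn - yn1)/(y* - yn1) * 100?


Murphree vapor efficiency: EMV = (y_n - y_(n-1)) / (y*_n - y_(n-1)) * 100
EMV = (0.891 - 0.469) / (0.979 - 0.469) * 100 = 0.422 / 0.51 * 100 = 82.75

82.75 %


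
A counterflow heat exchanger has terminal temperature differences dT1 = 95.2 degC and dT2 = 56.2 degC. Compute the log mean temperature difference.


LMTD = (dT1 - dT2) / ln(dT1/dT2)
= (95.2 - 56.2) / ln(95.2 / 56.2) = 39 / 0.527063 = 73.99

73.99 degC


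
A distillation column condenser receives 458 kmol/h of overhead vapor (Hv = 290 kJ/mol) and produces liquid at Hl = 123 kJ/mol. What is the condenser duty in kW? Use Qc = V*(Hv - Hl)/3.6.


Qc = 458 * (290 - 123) / 3.6 = 458 * 167 / 3.6 = 21250

21250 kW


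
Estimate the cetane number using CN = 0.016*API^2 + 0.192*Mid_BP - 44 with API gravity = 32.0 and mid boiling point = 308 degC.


CN = 0.016 * 32.0^2 + 0.192 * 308 - 44
CN = 16.384 + 59.136 - 44 = 31.52

31.52


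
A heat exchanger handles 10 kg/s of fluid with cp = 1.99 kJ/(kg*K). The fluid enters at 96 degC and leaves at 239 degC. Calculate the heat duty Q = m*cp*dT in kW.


Q = m_dot * cp * delta_T
delta_T = 239 - 96 = 143 K
Q = 10 * 1.99 * 143
= 19.9 * 143
= 2845.7 kW

2845.7 kW


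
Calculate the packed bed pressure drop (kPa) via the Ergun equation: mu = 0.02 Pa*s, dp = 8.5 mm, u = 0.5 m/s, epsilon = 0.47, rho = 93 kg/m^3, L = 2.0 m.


dp = 8.5 mm = 0.0085 m
Viscous term = 150*0.02*0.5*(1-0.47)^2 / (0.0085^2*0.47^3) = 56170.9
Inertial term = 1.75*93*0.5^2*(1-0.47) / (0.0085*0.47^3) = 24435.7
dP/L = 56170.9 + 24435.7 = 80606.6 Pa/m
dP = 80606.6 * 2.0 / 1000 = 161.2 kPa

161.2 kPa


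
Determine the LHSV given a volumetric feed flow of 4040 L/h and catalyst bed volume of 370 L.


LHSV = volumetric feed rate / catalyst volume
= 4040 L/h / 370 L
= 10.92 h^-1

10.92 h^-1


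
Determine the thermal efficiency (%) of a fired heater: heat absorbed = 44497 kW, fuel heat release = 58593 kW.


Furnace efficiency = Q_absorbed / Q_fuel * 100
= 44497 / 58593 * 100 = 75.94

75.94 %


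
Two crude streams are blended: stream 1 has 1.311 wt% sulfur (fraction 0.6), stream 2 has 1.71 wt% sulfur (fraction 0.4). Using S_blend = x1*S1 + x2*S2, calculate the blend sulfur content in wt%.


Linear sulfur blending: S_blend = x1*S1 + x2*S2
Contribution 1: 0.6 * 1.311 = 0.7866 wt%
Contribution 2: 0.4 * 1.71 = 0.684 wt%
S_blend = 0.7866 + 0.684 = 1.4706

1.4706 wt%


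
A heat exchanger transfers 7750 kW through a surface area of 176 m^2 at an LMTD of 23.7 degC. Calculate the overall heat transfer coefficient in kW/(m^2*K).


From Q = U*A*LMTD, U = Q / (A * LMTD)
U = 7750 / (176 * 23.7) = 7750 / 4171.2 = 1.858

1.858 kW/(m^2*K)


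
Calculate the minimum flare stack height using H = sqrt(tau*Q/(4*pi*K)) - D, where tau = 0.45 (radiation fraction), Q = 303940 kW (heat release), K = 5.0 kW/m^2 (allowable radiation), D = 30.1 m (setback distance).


tau*Q/(4*pi*K) = 0.45 * 303940 / (4 * pi * 5.0) = 2176.81
sqrt(2176.81) = 46.6563
H = 46.6563 - 30.1 = 16.56

16.56 m


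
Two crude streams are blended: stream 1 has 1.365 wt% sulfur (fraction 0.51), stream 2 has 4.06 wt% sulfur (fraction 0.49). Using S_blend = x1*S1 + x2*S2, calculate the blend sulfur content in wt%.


Linear sulfur blending: S_blend = x1*S1 + x2*S2
Contribution 1: 0.51 * 1.365 = 0.69615 wt%
Contribution 2: 0.49 * 4.06 = 1.9894 wt%
S_blend = 0.69615 + 1.9894 = 2.68555

2.68555 wt%


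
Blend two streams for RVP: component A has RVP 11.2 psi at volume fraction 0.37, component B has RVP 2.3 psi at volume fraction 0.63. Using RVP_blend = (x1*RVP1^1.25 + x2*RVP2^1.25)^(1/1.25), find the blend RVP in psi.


Chevron index: RVP_blend = (sum xi*RVPi^1.25)^(1/1.25)
RVP^1.25 terms: 0.37 * 11.2^1.25 + 0.63 * 2.3^1.25 = 9.36539
RVP_blend = 9.36539^(1/1.25) = 5.987

5.987 psi


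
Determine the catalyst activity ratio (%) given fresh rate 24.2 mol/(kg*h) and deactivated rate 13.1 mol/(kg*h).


Activity (%) = (rate_used / rate_fresh) * 100
rate_used = 13.1, rate_fresh = 24.2
= (13.1 / 24.2) * 100
= 0.5413 * 100 = 54.13

54.13 %


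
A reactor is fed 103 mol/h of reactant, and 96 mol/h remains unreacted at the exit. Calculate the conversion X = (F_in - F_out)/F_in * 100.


X = (F_in - F_out) / F_in * 100
Moles reacted = 103 - 96 = 7
X = 7 / 103 * 100
= 0.06796 * 100
= 6.796 %

6.796 %


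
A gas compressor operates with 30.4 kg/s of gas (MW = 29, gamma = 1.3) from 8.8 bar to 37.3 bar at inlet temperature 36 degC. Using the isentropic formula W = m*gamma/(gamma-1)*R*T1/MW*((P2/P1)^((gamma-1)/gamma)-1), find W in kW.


Isentropic work: W = m*(gamma/(gamma-1))*(R*T1/MW)*((P2/P1)^((gamma-1)/gamma) - 1)
T1 = 36 + 273.15 = 309.15 K
Pressure ratio = 37.3 / 8.8 = 4.23864
Exponent = (1.3 - 1)/1.3 = 0.230769
(P2/P1)^exp - 1 = 4.23864^0.230769 - 1 = 0.395547
W = 30.4 * 1.3 / 0.3 * 8.314 * 309.15 / 29 * 0.395547 = 4618

4618 kW


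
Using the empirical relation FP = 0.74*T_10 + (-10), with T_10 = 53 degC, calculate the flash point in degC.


FP = 0.74 * 53 + (-10) = 29.22

29.22 degC


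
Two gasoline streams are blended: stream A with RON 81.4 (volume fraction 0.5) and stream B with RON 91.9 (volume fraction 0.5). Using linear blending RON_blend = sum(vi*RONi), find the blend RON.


Linear blending: RON_blend = sum(vi * RONi)
Contribution 1: 0.5 * 81.4 = 40.7
Contribution 2: 0.5 * 91.9 = 45.95
RON_blend = 40.7 + 45.95 = 86.65

86.65


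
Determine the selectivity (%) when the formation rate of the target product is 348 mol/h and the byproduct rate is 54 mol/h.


Selectivity = desired / (desired + undesired) * 100
Total products = 348 + 54 = 402 mol/h
S = 348 / 402 * 100
= 0.8657 * 100
= 86.57 %

86.57 %


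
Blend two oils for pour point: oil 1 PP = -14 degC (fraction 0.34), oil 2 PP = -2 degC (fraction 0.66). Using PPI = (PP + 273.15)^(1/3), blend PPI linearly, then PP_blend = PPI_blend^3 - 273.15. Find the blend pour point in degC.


PPI_1 = (-14 + 273.15)^(1/3) = 6.375541
PPI_2 = (-2 + 273.15)^(1/3) = 6.472467
PPI_blend = 0.34 * 6.375541 + 0.66 * 6.472467 = 6.439512
PP_blend = 6.439512^3 - 273.15 = 267.0293 - 273.15 = -6.12

-6.12 degC


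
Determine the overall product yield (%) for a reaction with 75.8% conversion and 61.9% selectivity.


Overall yield = conversion (%) * selectivity (%) / 100
Conversion = 75.8%, Selectivity = 61.9%
Y = 75.8 * 61.9 / 100
= 46.9202 %

46.9202 %


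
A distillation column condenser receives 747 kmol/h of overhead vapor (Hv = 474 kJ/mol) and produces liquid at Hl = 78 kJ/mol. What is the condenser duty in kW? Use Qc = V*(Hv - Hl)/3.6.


Qc = 747 * (474 - 78) / 3.6 = 747 * 396 / 3.6 = 82170

82170 kW


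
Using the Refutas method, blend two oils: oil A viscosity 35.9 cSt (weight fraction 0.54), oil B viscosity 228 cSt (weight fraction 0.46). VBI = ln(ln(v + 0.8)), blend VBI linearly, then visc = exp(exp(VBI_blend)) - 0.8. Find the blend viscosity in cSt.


Refutas method: VBN_i = 14.534*ln(ln(visc_i + 0.8)) + 10.975, blended linearly by mass fraction; since VBN is linear in VBI_i = ln(ln(visc_i + 0.8)) and the fractions sum to 1, blend VBI directly: visc = exp(exp(VBI_blend)) - 0.8
VBI_1 = ln(ln(35.9 + 0.8)) = 1.2817
VBI_2 = ln(ln(228 + 0.8)) = 1.69246
VBI_blend = 0.54 * 1.2817 + 0.46 * 1.69246 = 1.47065
visc_blend = exp(exp(1.47065)) - 0.8 = 76.84

76.84 cSt


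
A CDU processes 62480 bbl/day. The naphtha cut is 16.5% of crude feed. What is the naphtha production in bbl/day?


Crude throughput = 62480 bbl/day
Fraction yield = 16.5%
yield = throughput * fraction / 100
yield = 62480 * 16.5 / 100 = 10309.2

10309.2 bbl/day


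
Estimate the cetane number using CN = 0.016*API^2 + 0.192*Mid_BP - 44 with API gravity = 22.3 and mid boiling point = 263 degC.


CN = 0.016 * 22.3^2 + 0.192 * 263 - 44
CN = 7.95664 + 50.496 - 44 = 14.45264

14.45264


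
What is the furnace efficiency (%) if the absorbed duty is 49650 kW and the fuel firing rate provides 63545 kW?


Furnace efficiency = Q_absorbed / Q_fuel * 100
= 49650 / 63545 * 100 = 78.13

78.13 %


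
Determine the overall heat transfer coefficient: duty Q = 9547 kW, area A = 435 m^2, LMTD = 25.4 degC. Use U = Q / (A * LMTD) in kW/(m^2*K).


From Q = U*A*LMTD, U = Q / (A * LMTD)
U = 9547 / (435 * 25.4) = 9547 / 11049 = 0.8641

0.8641 kW/(m^2*K)


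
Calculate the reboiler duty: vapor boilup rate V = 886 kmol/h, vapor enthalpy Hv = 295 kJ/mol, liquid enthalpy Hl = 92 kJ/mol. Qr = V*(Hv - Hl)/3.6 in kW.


Qr = 886 * (295 - 92) / 3.6 = 886 * 203 / 3.6 = 49960

49960 kW


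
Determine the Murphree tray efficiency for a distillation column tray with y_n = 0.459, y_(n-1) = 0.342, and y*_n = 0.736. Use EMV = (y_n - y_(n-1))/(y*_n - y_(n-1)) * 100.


Murphree vapor efficiency: EMV = (y_n - y_(n-1)) / (y*_n - y_(n-1)) * 100
EMV = (0.459 - 0.342) / (0.736 - 0.342) * 100 = 0.117 / 0.394 * 100 = 29.70

29.70 %


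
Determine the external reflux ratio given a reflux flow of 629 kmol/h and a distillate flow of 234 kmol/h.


Reflux ratio definition: R = L / D (liquid returned / distillate withdrawn)
L = 629 kmol/h, D = 234 kmol/h
R = 629 / 234 = 2.688

2.688


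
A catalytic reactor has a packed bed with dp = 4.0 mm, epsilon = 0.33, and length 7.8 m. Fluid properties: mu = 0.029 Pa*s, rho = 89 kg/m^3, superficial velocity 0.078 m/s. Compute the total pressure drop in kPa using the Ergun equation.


dp = 4.0 mm = 0.004 m
Viscous term = 150*0.029*0.078*(1-0.33)^2 / (0.004^2*0.33^3) = 264894
Inertial term = 1.75*89*0.078^2*(1-0.33) / (0.004*0.33^3) = 4416.62
dP/L = 264894 + 4416.62 = 269311 Pa/m
dP = 269311 * 7.8 / 1000 = 2101 kPa

2101 kPa


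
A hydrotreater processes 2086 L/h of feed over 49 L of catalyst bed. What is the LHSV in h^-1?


LHSV = volumetric feed rate / catalyst volume
= 2086 L/h / 49 L
= 42.57 h^-1

42.57 h^-1


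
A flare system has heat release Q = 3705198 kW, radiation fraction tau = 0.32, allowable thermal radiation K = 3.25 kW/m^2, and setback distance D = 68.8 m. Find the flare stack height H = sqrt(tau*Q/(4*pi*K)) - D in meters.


tau*Q/(4*pi*K) = 0.32 * 3705198 / (4 * pi * 3.25) = 29031.4
sqrt(29031.4) = 170.386
H = 170.386 - 68.8 = 101.6

101.6 m


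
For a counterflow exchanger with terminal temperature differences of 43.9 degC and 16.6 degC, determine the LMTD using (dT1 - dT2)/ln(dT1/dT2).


LMTD = (dT1 - dT2) / ln(dT1/dT2)
= (43.9 - 16.6) / ln(43.9 / 16.6) = 27.3 / 0.972512 = 28.07

28.07 degC


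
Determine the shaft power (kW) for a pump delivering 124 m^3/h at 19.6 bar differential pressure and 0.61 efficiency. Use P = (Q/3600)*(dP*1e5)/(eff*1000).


Q = 124 / 3600 = 0.0344444 m^3/s
P = 0.0344444 * (19.6 * 1e5) / 0.61 / 1000 = 110.7

110.7 kW


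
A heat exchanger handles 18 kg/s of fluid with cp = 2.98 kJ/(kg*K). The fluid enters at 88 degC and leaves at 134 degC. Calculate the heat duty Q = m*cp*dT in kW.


Q = m_dot * cp * delta_T
delta_T = 134 - 88 = 46 K
Q = 18 * 2.98 * 46
= 53.64 * 46
= 2467.44 kW

2467.44 kW


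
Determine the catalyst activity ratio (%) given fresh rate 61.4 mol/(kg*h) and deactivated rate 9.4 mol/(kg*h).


Activity (%) = (rate_used / rate_fresh) * 100
rate_used = 9.4, rate_fresh = 61.4
= (9.4 / 61.4) * 100
= 0.1531 * 100 = 15.31

15.31 %


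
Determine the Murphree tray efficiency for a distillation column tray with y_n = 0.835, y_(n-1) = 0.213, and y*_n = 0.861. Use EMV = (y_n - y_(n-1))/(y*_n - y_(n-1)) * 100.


Murphree vapor efficiency: EMV = (y_n - y_(n-1)) / (y*_n - y_(n-1)) * 100
EMV = (0.835 - 0.213) / (0.861 - 0.213) * 100 = 0.622 / 0.648 * 100 = 95.99

95.99 %


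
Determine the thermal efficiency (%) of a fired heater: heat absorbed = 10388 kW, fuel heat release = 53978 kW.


Furnace efficiency = Q_absorbed / Q_fuel * 100
= 10388 / 53978 * 100 = 19.24

19.24 %


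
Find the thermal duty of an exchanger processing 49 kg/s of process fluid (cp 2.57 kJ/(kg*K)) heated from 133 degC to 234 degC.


Q = m_dot * cp * delta_T
delta_T = 234 - 133 = 101 K
Q = 49 * 2.57 * 101
= 125.93 * 101
= 12718.93 kW

12718.93 kW


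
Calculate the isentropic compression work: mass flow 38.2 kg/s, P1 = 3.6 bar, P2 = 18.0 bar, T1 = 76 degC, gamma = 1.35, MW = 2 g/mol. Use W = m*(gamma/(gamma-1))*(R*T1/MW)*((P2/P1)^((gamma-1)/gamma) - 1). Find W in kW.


Isentropic work: W = m*(gamma/(gamma-1))*(R*T1/MW)*((P2/P1)^((gamma-1)/gamma) - 1)
T1 = 76 + 273.15 = 349.15 K
Pressure ratio = 18.0 / 3.6 = 5
Exponent = (1.35 - 1)/1.35 = 0.259259
(P2/P1)^exp - 1 = 5^0.259259 - 1 = 0.517799
W = 38.2 * 1.35 / 0.35 * 8.314 * 349.15 / 2 * 0.517799 = 110700

110700 kW


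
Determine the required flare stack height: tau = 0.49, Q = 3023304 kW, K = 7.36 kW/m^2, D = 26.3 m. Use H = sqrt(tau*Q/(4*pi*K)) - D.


tau*Q/(4*pi*K) = 0.49 * 3023304 / (4 * pi * 7.36) = 16017.3
sqrt(16017.3) = 126.559
H = 126.559 - 26.3 = 100.3

100.3 m


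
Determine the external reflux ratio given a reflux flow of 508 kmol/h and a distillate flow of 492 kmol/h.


Reflux ratio definition: R = L / D (liquid returned / distillate withdrawn)
L = 508 kmol/h, D = 492 kmol/h
R = 508 / 492 = 1.033

1.033


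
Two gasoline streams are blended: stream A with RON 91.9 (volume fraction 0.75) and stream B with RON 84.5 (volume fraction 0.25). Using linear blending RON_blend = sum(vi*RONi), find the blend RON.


Linear blending: RON_blend = sum(vi * RONi)
Contribution 1: 0.75 * 91.9 = 68.925
Contribution 2: 0.25 * 84.5 = 21.125
RON_blend = 68.925 + 21.125 = 90.05

90.05


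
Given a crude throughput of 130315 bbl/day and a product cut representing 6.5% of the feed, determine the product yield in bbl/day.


Crude throughput = 130315 bbl/day
Fraction yield = 6.5%
yield = throughput * fraction / 100
yield = 130315 * 6.5 / 100 = 8470.475

8470.475 bbl/day


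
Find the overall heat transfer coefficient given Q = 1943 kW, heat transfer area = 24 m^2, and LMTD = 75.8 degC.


From Q = U*A*LMTD, U = Q / (A * LMTD)
U = 1943 / (24 * 75.8) = 1943 / 1819.2 = 1.068

1.068 kW/(m^2*K)


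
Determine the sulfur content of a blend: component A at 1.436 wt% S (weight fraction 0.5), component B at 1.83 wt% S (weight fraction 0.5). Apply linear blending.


Linear sulfur blending: S_blend = x1*S1 + x2*S2
Contribution 1: 0.5 * 1.436 = 0.718 wt%
Contribution 2: 0.5 * 1.83 = 0.915 wt%
S_blend = 0.718 + 0.915 = 1.633

1.633 wt%
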